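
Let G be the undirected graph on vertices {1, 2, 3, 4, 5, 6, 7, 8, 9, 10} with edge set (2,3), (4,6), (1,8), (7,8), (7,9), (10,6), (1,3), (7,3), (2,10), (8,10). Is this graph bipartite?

8-7-3-2-10-8 is an odd cycle (length 5), and a bipartite graph can contain only even cycles.

No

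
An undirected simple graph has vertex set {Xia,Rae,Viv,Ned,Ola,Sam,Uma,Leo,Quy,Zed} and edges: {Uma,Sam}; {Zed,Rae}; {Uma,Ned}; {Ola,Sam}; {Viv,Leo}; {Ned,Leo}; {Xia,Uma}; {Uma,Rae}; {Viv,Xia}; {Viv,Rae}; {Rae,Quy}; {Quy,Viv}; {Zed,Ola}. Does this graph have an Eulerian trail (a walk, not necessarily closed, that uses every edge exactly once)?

Degrees: Xia:2, Rae:4, Viv:4, Ned:2, Ola:2, Sam:2, Uma:4, Leo:2, Quy:2, Zed:2
Odd-degree vertices: none (0 total).
With 0 odd-degree vertices and all edges in one connected piece, an Eulerian trail exists.

Yes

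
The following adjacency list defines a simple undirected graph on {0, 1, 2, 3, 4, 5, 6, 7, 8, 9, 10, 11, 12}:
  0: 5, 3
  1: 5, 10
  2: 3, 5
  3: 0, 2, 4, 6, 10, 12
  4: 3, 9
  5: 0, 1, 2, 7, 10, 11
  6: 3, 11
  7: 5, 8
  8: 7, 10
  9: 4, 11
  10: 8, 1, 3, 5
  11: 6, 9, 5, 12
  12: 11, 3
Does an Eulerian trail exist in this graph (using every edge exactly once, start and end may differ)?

Degrees: 0:2, 1:2, 2:2, 3:6, 4:2, 5:6, 6:2, 7:2, 8:2, 9:2, 10:4, 11:4, 12:2
Odd-degree vertices: none (0 total).
The non-isolated vertices are connected and exactly 0 have odd degree, so an Eulerian trail exists.

Yes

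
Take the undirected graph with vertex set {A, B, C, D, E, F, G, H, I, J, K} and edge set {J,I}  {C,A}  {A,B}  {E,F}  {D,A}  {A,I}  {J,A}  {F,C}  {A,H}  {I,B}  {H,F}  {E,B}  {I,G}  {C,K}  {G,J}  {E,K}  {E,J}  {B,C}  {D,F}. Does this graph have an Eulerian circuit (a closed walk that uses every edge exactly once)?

Degrees: A:6, B:4, C:4, D:2, E:4, F:4, G:2, H:2, I:4, J:4, K:2
Every vertex has even degree and the edges form a single connected piece, so an Eulerian circuit exists.

Yes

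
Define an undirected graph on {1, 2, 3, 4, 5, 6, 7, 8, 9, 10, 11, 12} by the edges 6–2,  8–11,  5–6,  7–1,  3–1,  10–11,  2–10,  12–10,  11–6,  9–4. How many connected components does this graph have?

Component: {4, 9}
Component: {1, 3, 7}
Component: {2, 5, 6, 8, 10, 11, 12}

3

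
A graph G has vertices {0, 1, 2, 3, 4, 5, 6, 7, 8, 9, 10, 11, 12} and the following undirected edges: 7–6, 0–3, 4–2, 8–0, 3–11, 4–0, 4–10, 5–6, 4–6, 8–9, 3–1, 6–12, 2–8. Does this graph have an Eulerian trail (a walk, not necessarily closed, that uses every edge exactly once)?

Degrees: 0:3, 1:1, 2:2, 3:3, 4:4, 5:1, 6:4, 7:1, 8:3, 9:1, 10:1, 11:1, 12:1
Odd-degree vertices: 0, 1, 3, 5, 7, 8, 9, 10, 11, 12 (10 total).
An Eulerian trail requires 0 or 2 odd-degree vertices; here there are 10.

No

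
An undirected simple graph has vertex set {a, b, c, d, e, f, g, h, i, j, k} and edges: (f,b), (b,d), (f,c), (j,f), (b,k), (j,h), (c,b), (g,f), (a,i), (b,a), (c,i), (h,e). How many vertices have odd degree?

6

Degrees: a:2, b:5, c:3, d:1, e:1, f:4, g:1, h:2, i:2, j:2, k:1
Odd-degree vertices: b, c, d, e, g, k.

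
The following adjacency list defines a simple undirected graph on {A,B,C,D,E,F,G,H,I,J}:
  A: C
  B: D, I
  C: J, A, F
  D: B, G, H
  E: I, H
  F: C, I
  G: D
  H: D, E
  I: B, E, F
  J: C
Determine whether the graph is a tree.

No

|V| = 10, |E| = 10.
Connected but with 10 > 9 edges, so it has a cycle and is not a tree.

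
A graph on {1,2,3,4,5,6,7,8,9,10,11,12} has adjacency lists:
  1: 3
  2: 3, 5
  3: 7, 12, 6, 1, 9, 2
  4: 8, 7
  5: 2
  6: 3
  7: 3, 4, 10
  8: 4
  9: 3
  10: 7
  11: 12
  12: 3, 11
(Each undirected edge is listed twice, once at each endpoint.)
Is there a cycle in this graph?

|V| = 12, |E| = 11, number of components = 1.
Since 11 = 12 - 1, the graph is a forest and contains no cycle.

No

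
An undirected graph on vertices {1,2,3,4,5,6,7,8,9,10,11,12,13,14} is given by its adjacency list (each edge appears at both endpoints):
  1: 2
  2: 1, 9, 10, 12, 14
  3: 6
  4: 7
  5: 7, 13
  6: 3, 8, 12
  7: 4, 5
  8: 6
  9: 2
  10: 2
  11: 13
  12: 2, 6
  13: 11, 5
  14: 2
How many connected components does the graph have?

2

Component: {4, 5, 7, 11, 13}
Component: {1, 2, 3, 6, 8, 9, 10, 12, 14}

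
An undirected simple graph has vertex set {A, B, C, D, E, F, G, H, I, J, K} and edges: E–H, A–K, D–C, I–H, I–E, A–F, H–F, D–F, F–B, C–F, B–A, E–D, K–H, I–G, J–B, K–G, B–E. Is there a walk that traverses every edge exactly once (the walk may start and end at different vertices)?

No

Degrees: A:3, B:4, C:2, D:3, E:4, F:5, G:2, H:4, I:3, J:1, K:3
Odd-degree vertices: A, D, F, I, J, K (6 total).
With 6 odd-degree vertices (more than two), no single trail can use every edge.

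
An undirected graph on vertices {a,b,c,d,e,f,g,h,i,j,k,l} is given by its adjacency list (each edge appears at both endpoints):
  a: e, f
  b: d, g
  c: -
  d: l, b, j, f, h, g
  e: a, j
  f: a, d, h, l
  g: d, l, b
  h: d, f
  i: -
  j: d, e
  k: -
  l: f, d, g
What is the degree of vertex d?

Neighbors of d: b, f, g, h, j, l.

6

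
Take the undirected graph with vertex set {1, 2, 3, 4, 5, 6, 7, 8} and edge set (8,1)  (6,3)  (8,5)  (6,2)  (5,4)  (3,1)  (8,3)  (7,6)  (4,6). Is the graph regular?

Degrees: 1:2, 2:1, 3:3, 4:2, 5:2, 6:4, 7:1, 8:3
Vertex 2 has degree 1 while 6 has degree 4, so the graph is not regular.

No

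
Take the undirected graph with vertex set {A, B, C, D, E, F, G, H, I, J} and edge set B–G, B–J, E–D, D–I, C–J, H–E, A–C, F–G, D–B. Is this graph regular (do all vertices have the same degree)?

Degrees: A:1, B:3, C:2, D:3, E:2, F:1, G:2, H:1, I:1, J:2
Vertex A has degree 1 while B has degree 3, so the graph is not regular.

No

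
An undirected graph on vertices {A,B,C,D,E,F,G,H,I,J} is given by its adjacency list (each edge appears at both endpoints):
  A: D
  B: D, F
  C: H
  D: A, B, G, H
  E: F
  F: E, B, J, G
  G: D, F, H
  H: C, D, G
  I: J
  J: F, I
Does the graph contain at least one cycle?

The graph has 10 vertices, 11 edges, and 1 connected component.
One cycle is D-G-H-D.

Yes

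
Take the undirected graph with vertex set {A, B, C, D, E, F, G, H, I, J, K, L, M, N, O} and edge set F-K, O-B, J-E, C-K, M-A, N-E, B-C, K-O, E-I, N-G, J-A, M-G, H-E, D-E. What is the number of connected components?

Component: {L}
Component: {B, C, F, K, O}
Component: {A, D, E, G, H, I, J, M, N}

3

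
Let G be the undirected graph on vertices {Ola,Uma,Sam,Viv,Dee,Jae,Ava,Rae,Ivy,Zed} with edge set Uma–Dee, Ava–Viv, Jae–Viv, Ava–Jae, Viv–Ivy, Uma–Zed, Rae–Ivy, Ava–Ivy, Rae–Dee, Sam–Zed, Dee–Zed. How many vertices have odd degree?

Degrees: Ola:0, Uma:2, Sam:1, Viv:3, Dee:3, Jae:2, Ava:3, Rae:2, Ivy:3, Zed:3
Odd-degree vertices: Sam, Viv, Dee, Ava, Ivy, Zed.

6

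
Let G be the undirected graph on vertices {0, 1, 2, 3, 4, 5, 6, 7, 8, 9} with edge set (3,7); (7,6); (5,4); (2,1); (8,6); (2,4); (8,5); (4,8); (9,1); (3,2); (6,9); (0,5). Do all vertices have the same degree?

No

Degrees: 0:1, 1:2, 2:3, 3:2, 4:3, 5:3, 6:3, 7:2, 8:3, 9:2
Vertex 0 has degree 1 while 2 has degree 3, so the graph is not regular.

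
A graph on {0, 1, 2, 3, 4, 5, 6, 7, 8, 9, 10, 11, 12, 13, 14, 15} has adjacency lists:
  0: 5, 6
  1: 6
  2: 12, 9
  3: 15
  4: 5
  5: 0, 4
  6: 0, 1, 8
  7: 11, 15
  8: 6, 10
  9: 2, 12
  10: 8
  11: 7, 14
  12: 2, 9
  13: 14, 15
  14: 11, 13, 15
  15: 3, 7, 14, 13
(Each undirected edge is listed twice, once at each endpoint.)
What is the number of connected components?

3

Component: {2, 9, 12}
Component: {3, 7, 11, 13, 14, 15}
Component: {0, 1, 4, 5, 6, 8, 10}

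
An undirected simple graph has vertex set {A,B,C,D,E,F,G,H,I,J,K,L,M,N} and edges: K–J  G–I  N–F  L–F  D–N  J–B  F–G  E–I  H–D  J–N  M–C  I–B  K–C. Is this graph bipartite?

Yes

Color {A, C, D, F, I, J} black and {B, E, G, H, K, L, M, N} white. No edge joins two same-colored vertices, so the graph is bipartite.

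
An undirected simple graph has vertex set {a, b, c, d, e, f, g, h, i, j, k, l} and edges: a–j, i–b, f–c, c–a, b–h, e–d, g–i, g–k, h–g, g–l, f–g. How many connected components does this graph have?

2

Component: {d, e}
Component: {a, b, c, f, g, h, i, j, k, l}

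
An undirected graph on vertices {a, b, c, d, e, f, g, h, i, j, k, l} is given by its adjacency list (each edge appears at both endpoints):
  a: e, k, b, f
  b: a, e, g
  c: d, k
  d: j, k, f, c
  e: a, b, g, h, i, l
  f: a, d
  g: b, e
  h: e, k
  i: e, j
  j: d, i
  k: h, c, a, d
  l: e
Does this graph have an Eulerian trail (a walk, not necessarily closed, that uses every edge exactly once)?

Degrees: a:4, b:3, c:2, d:4, e:6, f:2, g:2, h:2, i:2, j:2, k:4, l:1
Odd-degree vertices: b, l (2 total).
With 2 odd-degree vertices and all edges in one connected piece, an Eulerian trail exists (from b to l).

Yes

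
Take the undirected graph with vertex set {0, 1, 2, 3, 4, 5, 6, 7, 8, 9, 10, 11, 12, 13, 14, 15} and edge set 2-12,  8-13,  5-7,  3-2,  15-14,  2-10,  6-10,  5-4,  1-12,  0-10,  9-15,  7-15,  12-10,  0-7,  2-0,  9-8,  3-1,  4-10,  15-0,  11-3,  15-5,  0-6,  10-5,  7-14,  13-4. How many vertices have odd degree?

6

Degrees: 0:5, 1:2, 2:4, 3:3, 4:3, 5:4, 6:2, 7:4, 8:2, 9:2, 10:6, 11:1, 12:3, 13:2, 14:2, 15:5
Odd-degree vertices: 0, 3, 4, 11, 12, 15.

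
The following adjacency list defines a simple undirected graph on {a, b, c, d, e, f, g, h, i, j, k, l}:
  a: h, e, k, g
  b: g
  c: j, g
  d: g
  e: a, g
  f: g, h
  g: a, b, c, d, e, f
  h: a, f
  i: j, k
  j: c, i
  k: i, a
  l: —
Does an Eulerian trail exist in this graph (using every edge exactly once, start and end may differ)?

Yes

Degrees: a:4, b:1, c:2, d:1, e:2, f:2, g:6, h:2, i:2, j:2, k:2, l:0
Odd-degree vertices: b, d (2 total).
The non-isolated vertices are connected and exactly 2 have odd degree, so an Eulerian trail exists (from b to d).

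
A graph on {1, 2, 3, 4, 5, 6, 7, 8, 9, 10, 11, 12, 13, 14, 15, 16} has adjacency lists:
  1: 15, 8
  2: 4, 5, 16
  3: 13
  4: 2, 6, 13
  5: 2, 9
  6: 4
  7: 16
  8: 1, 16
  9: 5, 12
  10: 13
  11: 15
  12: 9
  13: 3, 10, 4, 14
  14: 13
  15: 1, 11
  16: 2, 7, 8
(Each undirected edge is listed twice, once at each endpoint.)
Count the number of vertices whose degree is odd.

Degrees: 1:2, 2:3, 3:1, 4:3, 5:2, 6:1, 7:1, 8:2, 9:2, 10:1, 11:1, 12:1, 13:4, 14:1, 15:2, 16:3
Odd-degree vertices: 2, 3, 4, 6, 7, 10, 11, 12, 14, 16.

10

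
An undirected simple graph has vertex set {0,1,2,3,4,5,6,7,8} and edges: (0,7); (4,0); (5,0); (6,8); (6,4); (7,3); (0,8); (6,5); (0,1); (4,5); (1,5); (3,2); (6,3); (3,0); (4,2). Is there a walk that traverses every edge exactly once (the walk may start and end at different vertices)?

Degrees: 0:6, 1:2, 2:2, 3:4, 4:4, 5:4, 6:4, 7:2, 8:2
Odd-degree vertices: none (0 total).
With 0 odd-degree vertices and all edges in one connected piece, an Eulerian trail exists.

Yes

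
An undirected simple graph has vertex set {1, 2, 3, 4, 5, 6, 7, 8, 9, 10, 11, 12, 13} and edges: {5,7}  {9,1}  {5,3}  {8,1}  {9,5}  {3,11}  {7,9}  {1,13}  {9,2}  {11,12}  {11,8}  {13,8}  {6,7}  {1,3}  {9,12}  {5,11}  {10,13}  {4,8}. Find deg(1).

Neighbors of 1: 3, 8, 9, 13.

4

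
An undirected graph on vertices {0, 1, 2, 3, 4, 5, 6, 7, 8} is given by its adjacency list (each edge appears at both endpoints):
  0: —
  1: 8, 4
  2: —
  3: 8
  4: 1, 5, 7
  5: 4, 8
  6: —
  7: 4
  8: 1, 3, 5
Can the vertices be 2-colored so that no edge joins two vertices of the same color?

Yes

Partition the vertices as {0, 2, 4, 6, 8} vs {1, 3, 5, 7}. Each listed edge has one endpoint in each part, so the graph is bipartite.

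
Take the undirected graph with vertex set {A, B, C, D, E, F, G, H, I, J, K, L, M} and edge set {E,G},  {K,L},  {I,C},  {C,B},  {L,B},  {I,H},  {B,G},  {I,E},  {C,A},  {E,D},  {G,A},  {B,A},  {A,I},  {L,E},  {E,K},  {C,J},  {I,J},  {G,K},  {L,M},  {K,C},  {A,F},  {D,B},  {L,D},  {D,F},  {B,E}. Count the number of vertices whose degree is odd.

Degrees: A:5, B:6, C:5, D:4, E:6, F:2, G:4, H:1, I:5, J:2, K:4, L:5, M:1
Odd-degree vertices: A, C, H, I, L, M.

6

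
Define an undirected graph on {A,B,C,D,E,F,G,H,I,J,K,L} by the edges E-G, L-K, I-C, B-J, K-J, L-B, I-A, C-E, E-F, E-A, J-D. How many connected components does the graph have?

Component: {H}
Component: {B, D, J, K, L}
Component: {A, C, E, F, G, I}

3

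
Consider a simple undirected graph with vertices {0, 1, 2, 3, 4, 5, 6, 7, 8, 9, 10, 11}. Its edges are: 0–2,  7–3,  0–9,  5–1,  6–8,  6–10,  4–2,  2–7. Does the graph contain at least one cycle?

The graph has 12 vertices, 8 edges, and 4 connected components.
A forest on 12 vertices with 4 components has exactly 8 edges, which matches — so no cycle.

No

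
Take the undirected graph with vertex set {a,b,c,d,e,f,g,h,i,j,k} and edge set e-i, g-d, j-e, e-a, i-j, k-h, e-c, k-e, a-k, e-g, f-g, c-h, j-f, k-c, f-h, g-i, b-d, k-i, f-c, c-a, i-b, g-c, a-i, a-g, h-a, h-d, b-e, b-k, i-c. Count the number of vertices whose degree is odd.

6

Degrees: a:6, b:4, c:7, d:3, e:7, f:4, g:6, h:5, i:7, j:3, k:6
Odd-degree vertices: c, d, e, h, i, j.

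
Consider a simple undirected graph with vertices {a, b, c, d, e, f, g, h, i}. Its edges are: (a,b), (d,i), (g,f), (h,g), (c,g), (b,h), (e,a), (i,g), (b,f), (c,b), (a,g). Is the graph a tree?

No

The graph has 9 vertices and 11 edges.
A tree on 9 vertices has exactly 8 edges; this graph has 11, so it contains a cycle and is not a tree.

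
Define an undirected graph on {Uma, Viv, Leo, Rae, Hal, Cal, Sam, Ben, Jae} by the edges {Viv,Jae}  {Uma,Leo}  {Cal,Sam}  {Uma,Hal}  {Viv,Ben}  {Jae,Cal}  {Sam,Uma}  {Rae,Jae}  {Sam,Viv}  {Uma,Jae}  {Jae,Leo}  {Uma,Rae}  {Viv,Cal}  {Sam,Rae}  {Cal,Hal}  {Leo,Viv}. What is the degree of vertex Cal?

Neighbors of Cal: Viv, Hal, Sam, Jae.

4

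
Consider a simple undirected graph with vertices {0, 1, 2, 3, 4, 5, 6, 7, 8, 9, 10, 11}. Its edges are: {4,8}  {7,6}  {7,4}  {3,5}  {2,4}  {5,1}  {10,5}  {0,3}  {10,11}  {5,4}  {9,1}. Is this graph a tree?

Yes

|V| = 12, |E| = 11.
Connected and |E| = |V| - 1, which characterizes a tree.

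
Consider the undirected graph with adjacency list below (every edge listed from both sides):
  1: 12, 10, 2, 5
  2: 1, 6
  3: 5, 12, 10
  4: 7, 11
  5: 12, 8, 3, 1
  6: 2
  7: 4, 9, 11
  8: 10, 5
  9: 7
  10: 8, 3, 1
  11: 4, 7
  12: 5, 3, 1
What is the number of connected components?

Component: {4, 7, 9, 11}
Component: {1, 2, 3, 5, 6, 8, 10, 12}

2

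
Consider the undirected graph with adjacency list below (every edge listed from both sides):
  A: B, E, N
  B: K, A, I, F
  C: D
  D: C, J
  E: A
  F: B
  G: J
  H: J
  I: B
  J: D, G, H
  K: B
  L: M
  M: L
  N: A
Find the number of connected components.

3

Component: {L, M}
Component: {C, D, G, H, J}
Component: {A, B, E, F, I, K, N}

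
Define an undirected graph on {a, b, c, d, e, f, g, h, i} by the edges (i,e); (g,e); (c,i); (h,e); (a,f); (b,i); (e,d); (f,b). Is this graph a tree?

The graph has 9 vertices and 8 edges.
It is connected with exactly 8 edges, hence acyclic — it is a tree.

Yes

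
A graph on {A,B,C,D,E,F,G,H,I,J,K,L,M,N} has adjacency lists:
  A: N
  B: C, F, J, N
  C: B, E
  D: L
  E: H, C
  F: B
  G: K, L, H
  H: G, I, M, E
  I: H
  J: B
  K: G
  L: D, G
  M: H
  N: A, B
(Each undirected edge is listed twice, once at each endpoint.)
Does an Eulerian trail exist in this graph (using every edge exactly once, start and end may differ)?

Degrees: A:1, B:4, C:2, D:1, E:2, F:1, G:3, H:4, I:1, J:1, K:1, L:2, M:1, N:2
Odd-degree vertices: A, D, F, G, I, J, K, M (8 total).
With 8 odd-degree vertices (more than two), no single trail can use every edge.

No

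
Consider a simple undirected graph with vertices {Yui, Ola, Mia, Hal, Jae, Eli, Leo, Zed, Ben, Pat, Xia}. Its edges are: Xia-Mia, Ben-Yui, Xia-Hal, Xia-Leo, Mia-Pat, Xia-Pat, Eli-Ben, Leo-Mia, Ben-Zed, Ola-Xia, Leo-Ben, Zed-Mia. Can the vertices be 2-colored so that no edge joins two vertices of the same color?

Pat-Mia-Xia-Pat is an odd cycle (length 3), and a bipartite graph can contain only even cycles.

No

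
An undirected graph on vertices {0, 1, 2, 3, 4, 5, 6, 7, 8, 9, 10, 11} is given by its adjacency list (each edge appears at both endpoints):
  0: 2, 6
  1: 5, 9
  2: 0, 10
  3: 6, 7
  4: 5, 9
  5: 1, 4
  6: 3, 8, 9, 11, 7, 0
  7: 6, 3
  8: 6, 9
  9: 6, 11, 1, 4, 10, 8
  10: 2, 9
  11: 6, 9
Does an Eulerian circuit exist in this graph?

Degrees: 0:2, 1:2, 2:2, 3:2, 4:2, 5:2, 6:6, 7:2, 8:2, 9:6, 10:2, 11:2
All degrees are even and the non-isolated vertices are connected — an Eulerian circuit exists.

Yes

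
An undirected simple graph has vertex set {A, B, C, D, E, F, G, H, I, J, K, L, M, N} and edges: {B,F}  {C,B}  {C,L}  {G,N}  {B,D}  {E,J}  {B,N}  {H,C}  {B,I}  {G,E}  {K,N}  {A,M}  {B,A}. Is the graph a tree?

Yes

The graph has 14 vertices and 13 edges.
Connected and |E| = |V| - 1, which characterizes a tree.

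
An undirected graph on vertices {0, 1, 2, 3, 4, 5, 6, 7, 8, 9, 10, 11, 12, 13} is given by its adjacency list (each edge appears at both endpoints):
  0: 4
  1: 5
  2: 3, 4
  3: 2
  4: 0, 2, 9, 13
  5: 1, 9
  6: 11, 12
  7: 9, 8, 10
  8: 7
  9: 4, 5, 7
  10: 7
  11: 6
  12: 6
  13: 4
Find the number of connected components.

2

Component: {6, 11, 12}
Component: {0, 1, 2, 3, 4, 5, 7, 8, 9, 10, 13}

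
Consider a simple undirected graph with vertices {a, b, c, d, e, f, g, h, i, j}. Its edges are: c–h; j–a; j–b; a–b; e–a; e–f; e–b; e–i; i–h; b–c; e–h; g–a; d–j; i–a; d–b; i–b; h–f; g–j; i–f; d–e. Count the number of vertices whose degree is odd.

4

Degrees: a:5, b:6, c:2, d:3, e:6, f:3, g:2, h:4, i:5, j:4
Odd-degree vertices: a, d, f, i.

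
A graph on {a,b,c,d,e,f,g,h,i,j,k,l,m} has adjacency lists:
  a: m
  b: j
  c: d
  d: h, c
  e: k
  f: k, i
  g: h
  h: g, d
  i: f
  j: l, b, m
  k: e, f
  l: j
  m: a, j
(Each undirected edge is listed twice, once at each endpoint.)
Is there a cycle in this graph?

No

|V| = 13, |E| = 10, number of components = 3.
Since 10 = 13 - 3, the graph is a forest and contains no cycle.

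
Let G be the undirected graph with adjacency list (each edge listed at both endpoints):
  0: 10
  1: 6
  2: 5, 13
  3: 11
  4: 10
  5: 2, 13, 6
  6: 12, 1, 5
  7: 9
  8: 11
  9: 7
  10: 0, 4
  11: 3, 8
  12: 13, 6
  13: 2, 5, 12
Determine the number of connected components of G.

Component: {7, 9}
Component: {0, 4, 10}
Component: {3, 8, 11}
Component: {1, 2, 5, 6, 12, 13}

4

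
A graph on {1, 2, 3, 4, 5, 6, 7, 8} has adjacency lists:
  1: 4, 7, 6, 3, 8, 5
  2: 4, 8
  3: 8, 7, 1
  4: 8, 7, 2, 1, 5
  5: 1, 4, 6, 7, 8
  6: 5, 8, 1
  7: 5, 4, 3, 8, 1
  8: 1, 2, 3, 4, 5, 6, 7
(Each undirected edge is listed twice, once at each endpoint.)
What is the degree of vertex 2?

2

Neighbors of 2: 4, 8.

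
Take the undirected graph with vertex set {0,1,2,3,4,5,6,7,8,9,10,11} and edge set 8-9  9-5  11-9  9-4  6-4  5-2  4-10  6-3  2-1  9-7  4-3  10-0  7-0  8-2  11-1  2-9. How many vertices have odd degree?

Degrees: 0:2, 1:2, 2:4, 3:2, 4:4, 5:2, 6:2, 7:2, 8:2, 9:6, 10:2, 11:2
Odd-degree vertices: none.

0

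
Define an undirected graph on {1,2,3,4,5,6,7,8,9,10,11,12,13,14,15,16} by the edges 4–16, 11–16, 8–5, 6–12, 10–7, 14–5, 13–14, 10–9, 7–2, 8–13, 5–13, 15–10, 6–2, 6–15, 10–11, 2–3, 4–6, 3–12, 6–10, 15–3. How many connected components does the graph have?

3

Component: {1}
Component: {5, 8, 13, 14}
Component: {2, 3, 4, 6, 7, 9, 10, 11, 12, 15, 16}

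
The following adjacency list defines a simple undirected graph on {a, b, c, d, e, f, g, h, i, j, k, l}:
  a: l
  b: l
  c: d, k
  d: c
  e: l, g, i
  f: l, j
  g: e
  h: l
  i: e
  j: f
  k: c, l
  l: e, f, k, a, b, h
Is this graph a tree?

Yes

The graph has 12 vertices and 11 edges.
It is connected with exactly 11 edges, hence acyclic — it is a tree.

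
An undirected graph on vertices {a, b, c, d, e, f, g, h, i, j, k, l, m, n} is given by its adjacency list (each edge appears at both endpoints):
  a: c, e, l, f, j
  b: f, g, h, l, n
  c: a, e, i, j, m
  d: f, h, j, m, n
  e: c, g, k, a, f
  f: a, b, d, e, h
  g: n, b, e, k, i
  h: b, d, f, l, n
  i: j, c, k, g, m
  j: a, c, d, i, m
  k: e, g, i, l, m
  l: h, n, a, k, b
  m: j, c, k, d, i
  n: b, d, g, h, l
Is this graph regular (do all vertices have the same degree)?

Yes

Degrees: a:5, b:5, c:5, d:5, e:5, f:5, g:5, h:5, i:5, j:5, k:5, l:5, m:5, n:5
Every vertex has degree 5, so the graph is 5-regular.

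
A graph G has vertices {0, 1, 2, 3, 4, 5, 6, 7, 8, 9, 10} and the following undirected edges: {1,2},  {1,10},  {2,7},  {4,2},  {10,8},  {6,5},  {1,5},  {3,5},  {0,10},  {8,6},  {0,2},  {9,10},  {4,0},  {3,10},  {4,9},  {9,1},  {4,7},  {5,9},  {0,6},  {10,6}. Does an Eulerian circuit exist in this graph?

Yes

Degrees: 0:4, 1:4, 2:4, 3:2, 4:4, 5:4, 6:4, 7:2, 8:2, 9:4, 10:6
All degrees are even and the non-isolated vertices are connected — an Eulerian circuit exists.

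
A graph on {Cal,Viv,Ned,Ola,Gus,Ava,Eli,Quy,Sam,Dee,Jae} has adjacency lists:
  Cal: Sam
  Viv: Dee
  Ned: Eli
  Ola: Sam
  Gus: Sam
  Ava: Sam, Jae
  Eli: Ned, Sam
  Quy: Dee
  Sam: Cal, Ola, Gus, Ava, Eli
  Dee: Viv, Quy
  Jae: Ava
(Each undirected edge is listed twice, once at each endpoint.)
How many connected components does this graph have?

Component: {Viv, Quy, Dee}
Component: {Cal, Ned, Ola, Gus, Ava, Eli, Sam, Jae}

2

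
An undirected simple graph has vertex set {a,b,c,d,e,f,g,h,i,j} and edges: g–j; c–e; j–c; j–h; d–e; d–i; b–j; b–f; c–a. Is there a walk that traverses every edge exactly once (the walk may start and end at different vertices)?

Degrees: a:1, b:2, c:3, d:2, e:2, f:1, g:1, h:1, i:1, j:4
Odd-degree vertices: a, c, f, g, h, i (6 total).
An Eulerian trail requires 0 or 2 odd-degree vertices; here there are 6.

No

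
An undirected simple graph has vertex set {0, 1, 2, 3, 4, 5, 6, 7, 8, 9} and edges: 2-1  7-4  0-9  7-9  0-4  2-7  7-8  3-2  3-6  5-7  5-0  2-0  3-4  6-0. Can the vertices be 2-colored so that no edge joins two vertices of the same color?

Partition the vertices as {2, 4, 5, 6, 8, 9} vs {0, 1, 3, 7}. Each listed edge has one endpoint in each part, so the graph is bipartite.

Yes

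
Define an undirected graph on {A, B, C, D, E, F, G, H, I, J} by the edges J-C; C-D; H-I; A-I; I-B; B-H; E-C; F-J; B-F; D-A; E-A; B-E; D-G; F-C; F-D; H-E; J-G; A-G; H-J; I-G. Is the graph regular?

Yes

Degrees: A:4, B:4, C:4, D:4, E:4, F:4, G:4, H:4, I:4, J:4
Every vertex has degree 4, so the graph is 4-regular.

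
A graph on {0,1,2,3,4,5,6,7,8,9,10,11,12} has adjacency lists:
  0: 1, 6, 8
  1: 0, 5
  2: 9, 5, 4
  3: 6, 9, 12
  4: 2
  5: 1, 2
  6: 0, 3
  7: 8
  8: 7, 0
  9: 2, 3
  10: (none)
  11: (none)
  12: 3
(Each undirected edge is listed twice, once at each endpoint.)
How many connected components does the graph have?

3

Component: {10}
Component: {11}
Component: {0, 1, 2, 3, 4, 5, 6, 7, 8, 9, 12}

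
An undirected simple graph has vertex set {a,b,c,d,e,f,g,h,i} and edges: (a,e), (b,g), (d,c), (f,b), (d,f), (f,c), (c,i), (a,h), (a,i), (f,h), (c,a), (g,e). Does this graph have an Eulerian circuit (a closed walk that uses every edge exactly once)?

Degrees: a:4, b:2, c:4, d:2, e:2, f:4, g:2, h:2, i:2
Every vertex has even degree and the edges form a single connected piece, so an Eulerian circuit exists.

Yes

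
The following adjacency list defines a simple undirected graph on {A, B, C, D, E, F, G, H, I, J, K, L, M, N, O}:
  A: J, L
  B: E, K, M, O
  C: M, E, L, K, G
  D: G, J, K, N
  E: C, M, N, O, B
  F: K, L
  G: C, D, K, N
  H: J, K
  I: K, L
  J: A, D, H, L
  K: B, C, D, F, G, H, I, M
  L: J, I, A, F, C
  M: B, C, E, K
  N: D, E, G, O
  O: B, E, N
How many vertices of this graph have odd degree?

Degrees: A:2, B:4, C:5, D:4, E:5, F:2, G:4, H:2, I:2, J:4, K:8, L:5, M:4, N:4, O:3
Odd-degree vertices: C, E, L, O.

4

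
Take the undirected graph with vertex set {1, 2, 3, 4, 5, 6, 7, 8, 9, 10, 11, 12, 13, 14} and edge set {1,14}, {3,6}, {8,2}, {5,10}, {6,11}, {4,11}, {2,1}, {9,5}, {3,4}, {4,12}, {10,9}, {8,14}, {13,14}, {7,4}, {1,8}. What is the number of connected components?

3

Component: {5, 9, 10}
Component: {1, 2, 8, 13, 14}
Component: {3, 4, 6, 7, 11, 12}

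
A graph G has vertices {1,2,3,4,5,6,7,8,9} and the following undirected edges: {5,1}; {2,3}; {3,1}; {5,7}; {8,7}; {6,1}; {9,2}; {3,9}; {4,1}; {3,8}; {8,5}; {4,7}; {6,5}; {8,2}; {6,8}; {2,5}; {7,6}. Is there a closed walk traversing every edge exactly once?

No

Degrees: 1:4, 2:4, 3:4, 4:2, 5:5, 6:4, 7:4, 8:5, 9:2
5, 8 have odd degree; an Eulerian circuit needs every degree to be even, so none exists.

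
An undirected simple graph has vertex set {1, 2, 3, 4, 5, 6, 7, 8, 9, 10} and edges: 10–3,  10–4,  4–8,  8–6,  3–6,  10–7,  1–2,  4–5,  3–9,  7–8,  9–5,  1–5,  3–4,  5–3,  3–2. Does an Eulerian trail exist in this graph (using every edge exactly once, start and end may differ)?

Degrees: 1:2, 2:2, 3:6, 4:4, 5:4, 6:2, 7:2, 8:3, 9:2, 10:3
Odd-degree vertices: 8, 10 (2 total).
The non-isolated vertices are connected and exactly 2 have odd degree, so an Eulerian trail exists (from 8 to 10).

Yes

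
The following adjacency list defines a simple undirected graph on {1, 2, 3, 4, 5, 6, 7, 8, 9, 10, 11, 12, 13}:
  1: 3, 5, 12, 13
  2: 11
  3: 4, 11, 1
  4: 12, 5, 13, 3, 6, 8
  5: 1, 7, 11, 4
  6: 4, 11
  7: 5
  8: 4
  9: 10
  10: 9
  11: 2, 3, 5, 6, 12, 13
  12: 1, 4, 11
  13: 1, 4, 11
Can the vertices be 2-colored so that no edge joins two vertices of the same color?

Yes

Color {2, 3, 5, 6, 8, 10, 12, 13} black and {1, 4, 7, 9, 11} white. No edge joins two same-colored vertices, so the graph is bipartite.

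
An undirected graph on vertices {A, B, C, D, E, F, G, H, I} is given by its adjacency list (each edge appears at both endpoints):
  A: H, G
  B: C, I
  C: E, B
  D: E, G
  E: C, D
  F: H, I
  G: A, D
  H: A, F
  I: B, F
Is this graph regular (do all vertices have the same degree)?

Degrees: A:2, B:2, C:2, D:2, E:2, F:2, G:2, H:2, I:2
Every vertex has degree 2, so the graph is 2-regular.

Yes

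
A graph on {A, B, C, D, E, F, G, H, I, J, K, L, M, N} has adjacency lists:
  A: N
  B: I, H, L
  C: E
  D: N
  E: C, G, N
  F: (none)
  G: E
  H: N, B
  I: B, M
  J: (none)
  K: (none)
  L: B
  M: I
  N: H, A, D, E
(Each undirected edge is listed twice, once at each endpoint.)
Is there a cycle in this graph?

No

|V| = 14, |E| = 10, number of components = 4.
A forest on 14 vertices with 4 components has exactly 10 edges, which matches — so no cycle.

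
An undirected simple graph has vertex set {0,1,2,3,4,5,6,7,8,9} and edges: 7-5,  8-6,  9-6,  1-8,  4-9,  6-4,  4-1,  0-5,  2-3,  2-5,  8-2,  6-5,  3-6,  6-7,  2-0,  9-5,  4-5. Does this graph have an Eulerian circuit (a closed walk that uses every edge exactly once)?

No

Degrees: 0:2, 1:2, 2:4, 3:2, 4:4, 5:6, 6:6, 7:2, 8:3, 9:3
Vertices with odd degree: 8, 9. An Eulerian circuit requires all degrees even.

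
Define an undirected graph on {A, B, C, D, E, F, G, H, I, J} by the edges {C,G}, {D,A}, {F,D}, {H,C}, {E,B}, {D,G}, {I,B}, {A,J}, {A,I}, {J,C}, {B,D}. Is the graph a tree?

|V| = 10, |E| = 11.
A tree on 10 vertices has exactly 9 edges; this graph has 11, so it contains a cycle and is not a tree.

No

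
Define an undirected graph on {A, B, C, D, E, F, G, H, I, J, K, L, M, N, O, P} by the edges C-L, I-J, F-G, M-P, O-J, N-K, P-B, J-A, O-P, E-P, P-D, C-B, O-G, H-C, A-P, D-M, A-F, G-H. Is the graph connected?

Component: {K, N}
Component: {A, B, C, D, E, F, G, H, I, J, L, M, O, P}
There are 2 separate components, so the graph is not connected.

No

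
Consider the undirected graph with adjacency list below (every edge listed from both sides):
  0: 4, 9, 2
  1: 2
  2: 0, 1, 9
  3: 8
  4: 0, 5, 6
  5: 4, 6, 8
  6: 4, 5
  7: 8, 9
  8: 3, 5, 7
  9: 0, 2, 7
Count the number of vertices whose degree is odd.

8

Degrees: 0:3, 1:1, 2:3, 3:1, 4:3, 5:3, 6:2, 7:2, 8:3, 9:3
Odd-degree vertices: 0, 1, 2, 3, 4, 5, 8, 9.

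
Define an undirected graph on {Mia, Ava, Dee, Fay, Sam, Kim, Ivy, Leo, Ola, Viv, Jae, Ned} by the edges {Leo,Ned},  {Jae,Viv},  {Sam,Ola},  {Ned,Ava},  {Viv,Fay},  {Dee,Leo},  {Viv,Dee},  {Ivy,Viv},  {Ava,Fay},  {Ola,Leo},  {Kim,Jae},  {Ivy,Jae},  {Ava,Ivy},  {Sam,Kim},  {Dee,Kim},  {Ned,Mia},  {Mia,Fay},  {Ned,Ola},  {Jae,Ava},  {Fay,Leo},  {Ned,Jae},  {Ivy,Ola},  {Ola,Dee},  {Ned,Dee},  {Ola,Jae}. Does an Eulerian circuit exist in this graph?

Degrees: Mia:2, Ava:4, Dee:5, Fay:4, Sam:2, Kim:3, Ivy:4, Leo:4, Ola:6, Viv:4, Jae:6, Ned:6
Vertices with odd degree: Dee, Kim. An Eulerian circuit requires all degrees even.

No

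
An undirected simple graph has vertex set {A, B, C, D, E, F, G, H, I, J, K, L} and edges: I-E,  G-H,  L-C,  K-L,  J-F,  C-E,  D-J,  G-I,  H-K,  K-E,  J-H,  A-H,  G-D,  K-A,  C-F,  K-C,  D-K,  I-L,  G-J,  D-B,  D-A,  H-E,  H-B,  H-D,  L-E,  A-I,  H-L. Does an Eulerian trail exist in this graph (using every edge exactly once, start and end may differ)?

Yes

Degrees: A:4, B:2, C:4, D:6, E:5, F:2, G:4, H:8, I:4, J:4, K:6, L:5
Odd-degree vertices: E, L (2 total).
With 2 odd-degree vertices and all edges in one connected piece, an Eulerian trail exists (from E to L).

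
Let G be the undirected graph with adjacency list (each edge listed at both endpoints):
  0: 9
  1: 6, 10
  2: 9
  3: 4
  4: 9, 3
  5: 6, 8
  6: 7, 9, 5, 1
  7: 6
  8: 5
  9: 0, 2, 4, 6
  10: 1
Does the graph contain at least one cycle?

|V| = 11, |E| = 10, number of components = 1.
Since 10 = 11 - 1, the graph is a forest and contains no cycle.

No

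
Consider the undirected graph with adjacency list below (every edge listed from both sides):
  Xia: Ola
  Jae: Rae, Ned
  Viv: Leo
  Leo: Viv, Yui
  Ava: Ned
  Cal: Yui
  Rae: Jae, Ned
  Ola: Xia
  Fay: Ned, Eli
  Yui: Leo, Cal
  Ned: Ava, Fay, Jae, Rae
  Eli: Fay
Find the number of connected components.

Component: {Xia, Ola}
Component: {Viv, Leo, Cal, Yui}
Component: {Jae, Ava, Rae, Fay, Ned, Eli}

3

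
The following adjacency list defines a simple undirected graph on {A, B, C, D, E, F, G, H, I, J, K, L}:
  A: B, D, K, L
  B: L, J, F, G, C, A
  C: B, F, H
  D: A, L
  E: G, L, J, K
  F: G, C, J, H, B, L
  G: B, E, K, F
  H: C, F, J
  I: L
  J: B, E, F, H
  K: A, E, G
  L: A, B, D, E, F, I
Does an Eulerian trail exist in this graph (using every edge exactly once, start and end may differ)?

Degrees: A:4, B:6, C:3, D:2, E:4, F:6, G:4, H:3, I:1, J:4, K:3, L:6
Odd-degree vertices: C, H, I, K (4 total).
With 4 odd-degree vertices (more than two), no single trail can use every edge.

No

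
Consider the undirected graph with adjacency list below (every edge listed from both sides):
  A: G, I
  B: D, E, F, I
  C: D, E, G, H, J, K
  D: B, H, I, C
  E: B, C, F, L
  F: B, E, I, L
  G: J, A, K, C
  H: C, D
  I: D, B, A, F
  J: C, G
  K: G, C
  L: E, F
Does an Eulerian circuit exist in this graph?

Yes

Degrees: A:2, B:4, C:6, D:4, E:4, F:4, G:4, H:2, I:4, J:2, K:2, L:2
All degrees are even and the non-isolated vertices are connected — an Eulerian circuit exists.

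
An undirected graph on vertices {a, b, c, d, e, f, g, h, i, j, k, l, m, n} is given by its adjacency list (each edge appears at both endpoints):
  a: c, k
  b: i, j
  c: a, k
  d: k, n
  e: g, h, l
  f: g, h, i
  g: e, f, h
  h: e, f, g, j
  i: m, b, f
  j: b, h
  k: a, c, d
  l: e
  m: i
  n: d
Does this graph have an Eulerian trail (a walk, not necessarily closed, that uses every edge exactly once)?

No

Degrees: a:2, b:2, c:2, d:2, e:3, f:3, g:3, h:4, i:3, j:2, k:3, l:1, m:1, n:1
Odd-degree vertices: e, f, g, i, k, l, m, n (8 total).
With 8 odd-degree vertices (more than two), no single trail can use every edge.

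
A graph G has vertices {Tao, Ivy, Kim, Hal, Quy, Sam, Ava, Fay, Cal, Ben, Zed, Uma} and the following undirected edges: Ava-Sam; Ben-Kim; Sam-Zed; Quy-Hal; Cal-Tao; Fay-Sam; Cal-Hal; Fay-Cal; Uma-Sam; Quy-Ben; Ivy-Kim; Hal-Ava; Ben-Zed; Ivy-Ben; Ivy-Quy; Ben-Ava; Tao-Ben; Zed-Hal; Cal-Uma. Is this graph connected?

Yes

A breadth-first search from Tao visits Tao, Ben, Cal, Quy, Ava, Ivy, Kim, Zed, Uma, Hal, Fay, Sam — all 12 vertices — so the graph is connected.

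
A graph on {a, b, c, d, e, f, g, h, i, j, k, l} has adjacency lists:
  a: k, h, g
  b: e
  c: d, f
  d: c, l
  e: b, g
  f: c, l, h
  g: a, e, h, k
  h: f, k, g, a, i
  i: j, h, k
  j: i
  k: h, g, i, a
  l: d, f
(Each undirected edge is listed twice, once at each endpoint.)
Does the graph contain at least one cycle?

Yes

The graph has 12 vertices, 16 edges, and 1 connected component.
One cycle is h-i-k-g-h.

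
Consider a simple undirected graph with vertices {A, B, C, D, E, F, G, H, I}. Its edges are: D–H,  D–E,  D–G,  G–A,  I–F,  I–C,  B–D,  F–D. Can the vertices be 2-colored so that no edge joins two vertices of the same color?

Yes

Partition the vertices as {B, C, E, F, G, H} vs {A, D, I}. Each listed edge has one endpoint in each part, so the graph is bipartite.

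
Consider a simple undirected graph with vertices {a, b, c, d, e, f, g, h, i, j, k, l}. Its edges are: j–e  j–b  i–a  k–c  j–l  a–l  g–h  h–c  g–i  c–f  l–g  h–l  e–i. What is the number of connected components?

Component: {d}
Component: {a, b, c, e, f, g, h, i, j, k, l}

2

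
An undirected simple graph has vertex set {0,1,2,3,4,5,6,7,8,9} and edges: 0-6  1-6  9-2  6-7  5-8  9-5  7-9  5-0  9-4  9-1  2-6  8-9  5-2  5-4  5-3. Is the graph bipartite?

The cycle 8-5-9-8 has length 3, which is odd, so the graph is not bipartite.

No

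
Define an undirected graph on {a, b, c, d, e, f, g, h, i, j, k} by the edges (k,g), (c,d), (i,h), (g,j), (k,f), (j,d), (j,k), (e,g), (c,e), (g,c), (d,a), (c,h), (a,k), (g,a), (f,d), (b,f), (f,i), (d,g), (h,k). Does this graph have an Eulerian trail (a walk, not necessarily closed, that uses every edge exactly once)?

Degrees: a:3, b:1, c:4, d:5, e:2, f:4, g:6, h:3, i:2, j:3, k:5
Odd-degree vertices: a, b, d, h, j, k (6 total).
With 6 odd-degree vertices (more than two), no single trail can use every edge.

No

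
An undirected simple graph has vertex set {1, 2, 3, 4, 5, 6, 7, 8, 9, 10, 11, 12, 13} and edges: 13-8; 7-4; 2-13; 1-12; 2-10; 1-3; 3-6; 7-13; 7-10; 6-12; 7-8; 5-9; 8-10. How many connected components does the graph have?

4

Component: {11}
Component: {5, 9}
Component: {1, 3, 6, 12}
Component: {2, 4, 7, 8, 10, 13}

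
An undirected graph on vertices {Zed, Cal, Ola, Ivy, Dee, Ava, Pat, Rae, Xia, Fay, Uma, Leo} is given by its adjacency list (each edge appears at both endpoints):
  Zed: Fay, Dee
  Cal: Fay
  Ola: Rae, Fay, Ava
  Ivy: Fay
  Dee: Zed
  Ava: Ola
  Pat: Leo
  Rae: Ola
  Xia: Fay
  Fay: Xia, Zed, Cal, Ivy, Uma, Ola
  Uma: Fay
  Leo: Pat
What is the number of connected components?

Component: {Pat, Leo}
Component: {Zed, Cal, Ola, Ivy, Dee, Ava, Rae, Xia, Fay, Uma}

2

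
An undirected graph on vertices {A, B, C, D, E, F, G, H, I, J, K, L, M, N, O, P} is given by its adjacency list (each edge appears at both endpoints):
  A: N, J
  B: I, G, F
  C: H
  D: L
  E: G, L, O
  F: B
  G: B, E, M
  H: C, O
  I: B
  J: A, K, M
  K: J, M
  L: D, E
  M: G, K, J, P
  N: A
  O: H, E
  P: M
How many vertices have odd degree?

Degrees: A:2, B:3, C:1, D:1, E:3, F:1, G:3, H:2, I:1, J:3, K:2, L:2, M:4, N:1, O:2, P:1
Odd-degree vertices: B, C, D, E, F, G, I, J, N, P.

10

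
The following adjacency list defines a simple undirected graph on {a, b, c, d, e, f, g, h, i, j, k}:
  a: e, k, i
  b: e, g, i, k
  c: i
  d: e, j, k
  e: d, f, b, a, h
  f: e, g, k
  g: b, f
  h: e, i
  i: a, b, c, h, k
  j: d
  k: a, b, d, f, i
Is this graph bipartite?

The cycle a-i-k-a has length 3, which is odd, so the graph is not bipartite.

No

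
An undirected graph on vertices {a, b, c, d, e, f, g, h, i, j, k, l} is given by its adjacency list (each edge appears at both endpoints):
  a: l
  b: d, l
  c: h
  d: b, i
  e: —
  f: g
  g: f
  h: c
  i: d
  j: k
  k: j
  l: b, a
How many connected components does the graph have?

Component: {e}
Component: {c, h}
Component: {f, g}
Component: {j, k}
Component: {a, b, d, i, l}

5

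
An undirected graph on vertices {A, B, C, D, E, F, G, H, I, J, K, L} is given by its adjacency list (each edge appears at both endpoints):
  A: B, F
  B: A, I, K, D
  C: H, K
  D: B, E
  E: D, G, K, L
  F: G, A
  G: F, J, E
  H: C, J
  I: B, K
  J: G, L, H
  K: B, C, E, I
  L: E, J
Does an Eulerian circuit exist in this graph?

No

Degrees: A:2, B:4, C:2, D:2, E:4, F:2, G:3, H:2, I:2, J:3, K:4, L:2
G, J have odd degree; an Eulerian circuit needs every degree to be even, so none exists.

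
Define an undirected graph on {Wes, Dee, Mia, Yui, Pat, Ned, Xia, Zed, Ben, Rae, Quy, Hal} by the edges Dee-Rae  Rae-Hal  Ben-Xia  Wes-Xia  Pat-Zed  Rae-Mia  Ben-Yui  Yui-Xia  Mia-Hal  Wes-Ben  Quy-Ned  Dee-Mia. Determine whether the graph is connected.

Component: {Pat, Zed}
Component: {Ned, Quy}
Component: {Wes, Yui, Xia, Ben}
Component: {Dee, Mia, Rae, Hal}
There are 4 separate components, so the graph is not connected.

No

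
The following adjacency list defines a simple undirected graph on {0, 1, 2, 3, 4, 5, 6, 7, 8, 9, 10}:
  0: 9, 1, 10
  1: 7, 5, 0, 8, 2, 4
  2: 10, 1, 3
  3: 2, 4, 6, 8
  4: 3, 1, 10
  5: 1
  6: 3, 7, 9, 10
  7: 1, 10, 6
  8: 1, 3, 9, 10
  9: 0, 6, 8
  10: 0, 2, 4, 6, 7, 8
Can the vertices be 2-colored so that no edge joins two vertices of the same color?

The cycle 7-6-10-7 has length 3, which is odd, so the graph is not bipartite.

No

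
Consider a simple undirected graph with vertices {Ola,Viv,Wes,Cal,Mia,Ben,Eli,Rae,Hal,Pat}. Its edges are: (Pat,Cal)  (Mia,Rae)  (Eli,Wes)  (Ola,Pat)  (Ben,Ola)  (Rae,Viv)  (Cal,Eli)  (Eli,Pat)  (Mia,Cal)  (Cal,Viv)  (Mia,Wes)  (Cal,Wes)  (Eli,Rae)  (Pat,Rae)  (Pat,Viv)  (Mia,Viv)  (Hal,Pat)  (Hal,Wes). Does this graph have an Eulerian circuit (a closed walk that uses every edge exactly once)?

No

Degrees: Ola:2, Viv:4, Wes:4, Cal:5, Mia:4, Ben:1, Eli:4, Rae:4, Hal:2, Pat:6
Cal, Ben have odd degree; an Eulerian circuit needs every degree to be even, so none exists.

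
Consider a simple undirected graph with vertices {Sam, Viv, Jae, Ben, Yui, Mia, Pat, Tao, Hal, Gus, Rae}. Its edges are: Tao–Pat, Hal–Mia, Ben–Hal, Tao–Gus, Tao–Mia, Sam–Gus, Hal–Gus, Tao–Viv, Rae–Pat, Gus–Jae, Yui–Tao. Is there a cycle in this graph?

|V| = 11, |E| = 11, number of components = 1.
One cycle is Gus-Tao-Mia-Hal-Gus.

Yes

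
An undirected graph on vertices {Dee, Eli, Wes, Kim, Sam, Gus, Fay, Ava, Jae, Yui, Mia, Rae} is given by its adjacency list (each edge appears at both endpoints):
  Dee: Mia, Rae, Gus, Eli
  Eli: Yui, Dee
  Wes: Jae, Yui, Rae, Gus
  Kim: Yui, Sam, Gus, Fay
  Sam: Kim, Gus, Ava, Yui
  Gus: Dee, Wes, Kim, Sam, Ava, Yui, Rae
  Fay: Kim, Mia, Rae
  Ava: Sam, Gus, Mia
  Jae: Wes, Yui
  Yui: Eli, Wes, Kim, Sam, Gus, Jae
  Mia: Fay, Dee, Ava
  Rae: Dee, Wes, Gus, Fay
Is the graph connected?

Starting from Dee and exploring outward reaches every vertex (Dee, Gus, Mia, Rae, Eli, Wes, Yui, Ava, Sam, Kim, Fay, Jae); the graph is connected.

Yes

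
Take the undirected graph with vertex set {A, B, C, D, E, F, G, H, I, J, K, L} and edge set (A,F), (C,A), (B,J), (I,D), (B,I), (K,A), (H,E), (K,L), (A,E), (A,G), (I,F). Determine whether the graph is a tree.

Yes

|V| = 12, |E| = 11.
It is connected with exactly 11 edges, hence acyclic — it is a tree.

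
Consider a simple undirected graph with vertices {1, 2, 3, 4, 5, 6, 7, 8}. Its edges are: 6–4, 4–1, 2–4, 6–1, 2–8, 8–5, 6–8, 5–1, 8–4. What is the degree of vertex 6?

Neighbors of 6: 1, 4, 8.

3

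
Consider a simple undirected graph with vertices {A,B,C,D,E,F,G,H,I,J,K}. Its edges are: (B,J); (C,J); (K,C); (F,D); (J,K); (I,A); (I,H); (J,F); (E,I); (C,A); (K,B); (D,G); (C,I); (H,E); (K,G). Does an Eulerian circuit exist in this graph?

Yes

Degrees: A:2, B:2, C:4, D:2, E:2, F:2, G:2, H:2, I:4, J:4, K:4
Every vertex has even degree and the edges form a single connected piece, so an Eulerian circuit exists.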